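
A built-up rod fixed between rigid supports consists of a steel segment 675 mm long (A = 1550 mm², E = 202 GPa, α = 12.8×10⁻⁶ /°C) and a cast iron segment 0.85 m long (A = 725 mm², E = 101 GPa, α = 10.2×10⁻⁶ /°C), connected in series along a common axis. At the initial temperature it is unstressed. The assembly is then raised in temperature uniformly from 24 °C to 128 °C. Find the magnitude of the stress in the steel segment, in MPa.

σ ≈ 84.4 MPa (compressive)

If the supports were absent, the total length change would be Σ αᵢΔT Lᵢ = 12.8×10⁻⁶×104×675 + 10.2×10⁻⁶×104×850 = 1.8 mm.
The rigid supports impose zero overall length change; the single axial force P common to all segments must satisfy P Σ Lᵢ/(AᵢEᵢ) = δ_free.
The series flexibility is Σ Lᵢ/(AᵢEᵢ) = 675/(1550×202×10³) + 850/(725×101×10³) = 1.376×10⁻⁵ mm/N.
P = 1.8 / 1.376×10⁻⁵ = 130800 N = 130.8 kN, compressive.
σ_{steel} = P / A = 130800 / 1550 = 84.38 MPa.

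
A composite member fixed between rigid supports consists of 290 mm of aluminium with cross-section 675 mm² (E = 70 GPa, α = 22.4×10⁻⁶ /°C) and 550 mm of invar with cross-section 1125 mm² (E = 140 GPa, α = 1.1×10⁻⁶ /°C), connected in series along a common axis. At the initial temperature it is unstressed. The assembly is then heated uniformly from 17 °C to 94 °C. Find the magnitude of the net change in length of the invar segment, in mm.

Free thermal expansion of the whole bar: Σ αᵢΔT Lᵢ = 22.4×10⁻⁶×77×290 + 1.1×10⁻⁶×77×550 = 0.5468 mm.
The rigid supports impose zero overall length change; the single axial force P common to all segments must satisfy P Σ Lᵢ/(AᵢEᵢ) = δ_free.
The series flexibility is Σ Lᵢ/(AᵢEᵢ) = 290/(675×70×10³) + 550/(1125×140×10³) = 9.63×10⁻⁶ mm/N.
P = 0.5468 / 9.63×10⁻⁶ = 56780 N = 56.78 kN, compressive.
For the invar segment, free thermal change = 1.1×10⁻⁶×77×550 = 0.04659 mm and elastic change from P = 56780×550/(1125×140×10³) = 0.1983 mm; these oppose, so the net change is 0.152 mm (segment shortens).

|ΔL| ≈ 0.152 mm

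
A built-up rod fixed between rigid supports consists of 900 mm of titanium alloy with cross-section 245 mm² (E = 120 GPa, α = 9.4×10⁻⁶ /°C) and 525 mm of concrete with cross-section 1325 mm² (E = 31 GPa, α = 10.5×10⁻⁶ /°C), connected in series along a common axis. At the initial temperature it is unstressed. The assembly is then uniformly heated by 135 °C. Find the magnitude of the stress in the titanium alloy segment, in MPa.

If the supports were absent, the total length change would be Σ αᵢΔT Lᵢ = 9.4×10⁻⁶×135×900 + 10.5×10⁻⁶×135×525 = 1.886 mm.
The rigid supports impose zero overall length change; the single axial force P common to all segments must satisfy P Σ Lᵢ/(AᵢEᵢ) = δ_free.
Σ Lᵢ/(AᵢEᵢ) = 900/(245×120×10³) + 525/(1325×31×10³) = 4.339×10⁻⁵ mm/N.
P = 1.886 / 4.339×10⁻⁵ = 43470 N = 43.47 kN, compressive.
σ_{titanium alloy} = P / A = 43470 / 245 = 177.4 MPa.

σ ≈ 177 MPa (compressive)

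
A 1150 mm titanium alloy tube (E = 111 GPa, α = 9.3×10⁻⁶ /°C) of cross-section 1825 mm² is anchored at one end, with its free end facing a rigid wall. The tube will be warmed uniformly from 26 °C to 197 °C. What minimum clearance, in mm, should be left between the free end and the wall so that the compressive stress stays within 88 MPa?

g ≈ 0.917 mm

With no wall the tube would lengthen by αΔT L = 9.3×10⁻⁶ × 171 × 1150 = 1.829 mm.
A stress of 88 MPa corresponds to the wall pushing the tube back by σL/E = 88×1150/(111×10³) = 0.9117 mm.
So the gap has to take up the difference, g_min = δ_free − σL/E = 1.829 − 0.9117 = 0.9171 mm.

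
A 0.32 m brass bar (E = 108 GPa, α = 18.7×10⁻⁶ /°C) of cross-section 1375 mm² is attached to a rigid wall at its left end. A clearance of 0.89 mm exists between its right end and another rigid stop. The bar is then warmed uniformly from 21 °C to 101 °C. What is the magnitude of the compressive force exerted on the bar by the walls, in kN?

Free thermal elongation = αΔT L = 18.7×10⁻⁶ × 80 × 320 = 0.4787 mm.
This is smaller than the 0.89 mm clearance, so the bar expands freely without reaching the stop — the stress is zero.

P ≈ 0 kN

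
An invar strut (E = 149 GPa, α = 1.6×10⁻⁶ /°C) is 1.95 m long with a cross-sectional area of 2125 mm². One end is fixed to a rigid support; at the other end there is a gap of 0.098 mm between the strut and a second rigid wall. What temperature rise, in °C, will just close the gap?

The gap closes when αΔT L = 0.098 mm, since the strut is still unstressed at that instant.
So ΔT = g/(αL) = 0.098/(1.6×10⁻⁶ × 1950) = 31.41 °C.

ΔT ≈ 31.4 °C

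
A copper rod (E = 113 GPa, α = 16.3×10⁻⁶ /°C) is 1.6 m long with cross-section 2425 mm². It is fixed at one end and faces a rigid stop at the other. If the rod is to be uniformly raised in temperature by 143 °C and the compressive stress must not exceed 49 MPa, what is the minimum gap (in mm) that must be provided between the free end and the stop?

Free expansion if unrestrained: δ_free = αΔT L = 16.3×10⁻⁶ × 143 × 1600 = 3.729 mm.
A stress of 49 MPa corresponds to the wall pushing the rod back by σL/E = 49×1600/(113×10³) = 0.6938 mm.
So the gap has to take up the difference, g_min = δ_free − σL/E = 3.729 − 0.6938 = 3.036 mm.

g ≈ 3.04 mm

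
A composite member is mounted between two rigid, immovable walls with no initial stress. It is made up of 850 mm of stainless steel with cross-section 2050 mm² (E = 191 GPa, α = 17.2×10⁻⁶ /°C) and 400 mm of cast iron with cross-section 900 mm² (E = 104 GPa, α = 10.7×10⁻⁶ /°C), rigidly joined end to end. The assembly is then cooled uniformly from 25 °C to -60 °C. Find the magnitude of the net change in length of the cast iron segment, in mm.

|ΔL| ≈ 0.702 mm

With the walls removed the bar would change length by δ_free = Σ αᵢΔT Lᵢ = 17.2×10⁻⁶×85×850 + 10.7×10⁻⁶×85×400 = 1.606 mm.
The walls prevent any net length change, so an axial force P (same in every segment) develops. Compatibility: P · Σ Lᵢ/(AᵢEᵢ) = δ_free.
The series flexibility is Σ Lᵢ/(AᵢEᵢ) = 850/(2050×191×10³) + 400/(900×104×10³) = 6.444×10⁻⁶ mm/N.
P = 1.606 / 6.444×10⁻⁶ = 249300 N = 249.3 kN, tensile.
For the cast iron segment, free thermal change = 10.7×10⁻⁶×85×400 = 0.3638 mm and elastic change from P = 249300×400/(900×104×10³) = 1.065 mm; these oppose, so the net change is 0.702 mm (segment lengthens).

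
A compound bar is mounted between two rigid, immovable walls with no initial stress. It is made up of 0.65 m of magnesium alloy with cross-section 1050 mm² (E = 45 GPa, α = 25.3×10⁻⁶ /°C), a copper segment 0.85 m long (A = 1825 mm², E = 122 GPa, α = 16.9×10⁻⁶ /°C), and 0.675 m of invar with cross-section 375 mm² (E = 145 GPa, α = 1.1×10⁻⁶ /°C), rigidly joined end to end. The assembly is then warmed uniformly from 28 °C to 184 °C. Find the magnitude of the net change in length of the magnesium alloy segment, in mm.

Free thermal expansion of the whole bar: Σ αᵢΔT Lᵢ = 25.3×10⁻⁶×156×650 + 16.9×10⁻⁶×156×850 + 1.1×10⁻⁶×156×675 = 4.922 mm.
The rigid supports impose zero overall length change; the single axial force P common to all segments must satisfy P Σ Lᵢ/(AᵢEᵢ) = δ_free.
Σ Lᵢ/(AᵢEᵢ) = 650/(1050×45×10³) + 850/(1825×122×10³) + 675/(375×145×10³) = 2.999×10⁻⁵ mm/N.
So P = 4.922 / 2.999×10⁻⁵ = 164.1 kN, compressive.
For the magnesium alloy segment, free thermal change = 25.3×10⁻⁶×156×650 = 2.565 mm and elastic change from P = 164100×650/(1050×45×10³) = 2.258 mm; these oppose, so the net change is 0.307 mm (segment lengthens).

|ΔL| ≈ 0.307 mm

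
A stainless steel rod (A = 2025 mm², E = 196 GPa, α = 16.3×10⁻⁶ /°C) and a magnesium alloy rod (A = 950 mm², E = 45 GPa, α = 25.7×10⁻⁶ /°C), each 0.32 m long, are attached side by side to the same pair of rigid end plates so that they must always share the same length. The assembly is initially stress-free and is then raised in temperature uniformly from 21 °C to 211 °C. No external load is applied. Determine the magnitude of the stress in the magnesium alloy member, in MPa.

Both members must finish at the same length. With the larger α, the magnesium alloy tends to over-expand; the plates restrain it, putting the magnesium alloy in compression and the stainless steel in tension. With no external load the two internal forces are equal and opposite, magnitude P.
Setting the final lengths equal and cancelling L: (α₁ − α₂)ΔT = P/(A₁E₁) + P/(A₂E₂).
|α₁ − α₂|·ΔT = 9.4×10⁻⁶ × 190 = 0.001786.
1/(A₁E₁) + 1/(A₂E₂) = 1/(2025×196×10³) + 1/(950×45×10³) = 2.591×10⁻⁸ N⁻¹.
P = 0.001786 / 2.591×10⁻⁸ = 68930 N = 68.93 kN.
σ_{magnesium alloy} = P/A₂ = 68930/950 = 72.56 MPa, compressive.

σ ≈ 72.6 MPa (compressive)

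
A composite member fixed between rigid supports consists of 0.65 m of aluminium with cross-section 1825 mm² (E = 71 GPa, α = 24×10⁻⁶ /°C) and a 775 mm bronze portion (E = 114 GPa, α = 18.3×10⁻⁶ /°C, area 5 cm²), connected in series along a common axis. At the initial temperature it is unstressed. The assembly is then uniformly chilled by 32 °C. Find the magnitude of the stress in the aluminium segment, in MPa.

Free thermal contraction of the whole bar: Σ αᵢΔT Lᵢ = 24×10⁻⁶×32×650 + 18.3×10⁻⁶×32×775 = 0.953 mm.
The rigid supports impose zero overall length change; the single axial force P common to all segments must satisfy P Σ Lᵢ/(AᵢEᵢ) = δ_free.
The series flexibility is Σ Lᵢ/(AᵢEᵢ) = 650/(1825×71×10³) + 775/(500×114×10³) = 1.861×10⁻⁵ mm/N.
P = 0.953 / 1.861×10⁻⁵ = 51200 N = 51.2 kN, tensile.
σ_{aluminium} = P / A = 51200 / 1825 = 28.06 MPa.

σ ≈ 28.1 MPa (tensile)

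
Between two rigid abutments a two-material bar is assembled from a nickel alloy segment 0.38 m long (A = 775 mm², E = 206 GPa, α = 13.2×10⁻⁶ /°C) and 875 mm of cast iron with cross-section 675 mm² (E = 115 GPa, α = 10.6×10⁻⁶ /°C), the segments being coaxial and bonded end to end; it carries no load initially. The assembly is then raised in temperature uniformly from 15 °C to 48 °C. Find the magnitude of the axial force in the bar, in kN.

If the supports were absent, the total length change would be Σ αᵢΔT Lᵢ = 13.2×10⁻⁶×33×380 + 10.6×10⁻⁶×33×875 = 0.4716 mm.
The walls prevent any net length change, so an axial force P (same in every segment) develops. Compatibility: P · Σ Lᵢ/(AᵢEᵢ) = δ_free.
The series flexibility is Σ Lᵢ/(AᵢEᵢ) = 380/(775×206×10³) + 875/(675×115×10³) = 1.365×10⁻⁵ mm/N.
P = 0.4716 / 1.365×10⁻⁵ = 34540 N = 34.54 kN, compressive.

P ≈ 34.5 kN (compressive)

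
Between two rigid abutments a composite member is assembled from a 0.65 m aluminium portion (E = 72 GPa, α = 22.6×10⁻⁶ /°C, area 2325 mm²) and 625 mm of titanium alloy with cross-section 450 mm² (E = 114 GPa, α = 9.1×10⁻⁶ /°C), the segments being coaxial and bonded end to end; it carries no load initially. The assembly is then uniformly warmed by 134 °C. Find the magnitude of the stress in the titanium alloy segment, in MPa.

σ ≈ 378 MPa (compressive)

Free thermal expansion of the whole bar: Σ αᵢΔT Lᵢ = 22.6×10⁻⁶×134×650 + 9.1×10⁻⁶×134×625 = 2.731 mm.
Since the ends are fixed, an axial force P builds up, equal in every segment, with P · Σ Lᵢ/(AᵢEᵢ) = δ_free.
Σ Lᵢ/(AᵢEᵢ) = 650/(2325×72×10³) + 625/(450×114×10³) = 1.607×10⁻⁵ mm/N.
P = 2.731 / 1.607×10⁻⁵ = 170000 N = 170 kN, compressive.
σ_{titanium alloy} = P / A = 170000 / 450 = 377.7 MPa.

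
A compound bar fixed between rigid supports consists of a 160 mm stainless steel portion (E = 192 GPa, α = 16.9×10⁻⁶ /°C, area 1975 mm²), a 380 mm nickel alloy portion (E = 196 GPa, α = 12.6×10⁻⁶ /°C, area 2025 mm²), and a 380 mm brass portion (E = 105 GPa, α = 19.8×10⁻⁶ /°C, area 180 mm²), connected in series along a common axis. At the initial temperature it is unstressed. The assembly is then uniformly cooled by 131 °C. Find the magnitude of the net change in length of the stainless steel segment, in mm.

With the walls removed the bar would change length by δ_free = Σ αᵢΔT Lᵢ = 16.9×10⁻⁶×131×160 + 12.6×10⁻⁶×131×380 + 19.8×10⁻⁶×131×380 = 1.967 mm.
The rigid supports impose zero overall length change; the single axial force P common to all segments must satisfy P Σ Lᵢ/(AᵢEᵢ) = δ_free.
The series flexibility is Σ Lᵢ/(AᵢEᵢ) = 160/(1975×192×10³) + 380/(2025×196×10³) + 380/(180×105×10³) = 2.149×10⁻⁵ mm/N.
Hence P = δ_free / Σ(L/AE) = 1.967/2.149×10⁻⁵ = 91.56 kN (tensile).
For the stainless steel segment, free thermal change = 16.9×10⁻⁶×131×160 = 0.3542 mm and elastic change from P = 91560×160/(1975×192×10³) = 0.03863 mm; these oppose, so the net change is 0.316 mm (segment shortens).

|ΔL| ≈ 0.316 mm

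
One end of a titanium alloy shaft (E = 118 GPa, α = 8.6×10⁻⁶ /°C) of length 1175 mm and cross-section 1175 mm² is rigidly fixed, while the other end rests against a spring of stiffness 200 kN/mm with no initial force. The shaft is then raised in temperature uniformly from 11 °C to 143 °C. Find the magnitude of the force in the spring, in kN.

If the spring were absent the shaft would lengthen by αΔT L = 8.6×10⁻⁶ × 132 × 1175 = 1.334 mm.
With a force P in the spring, the elastic change of the shaft is PL/(AE) and that of the spring is P/k; compatibility requires their sum to equal δ_free.
P [ L/(AE) + 1/k ] = δ_free → P [ 1175/(1175×118×10³) + 1/(200×10³) ] = 1.334.
P = 1.334 / 1.347×10⁻⁵ = 98990 N.

P ≈ 99 kN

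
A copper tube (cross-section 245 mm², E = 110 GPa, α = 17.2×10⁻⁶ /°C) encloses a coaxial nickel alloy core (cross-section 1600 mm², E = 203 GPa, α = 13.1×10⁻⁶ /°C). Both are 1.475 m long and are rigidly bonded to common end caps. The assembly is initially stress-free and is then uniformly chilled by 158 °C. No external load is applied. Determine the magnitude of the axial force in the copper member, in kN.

The copper has the larger α, so on cooling it would change length more than the nickel alloy if both were free. The rigid plates force a common final length, so the copper is put into tension and the nickel alloy into compression, with equal and opposite forces P (no external load).
Setting the final lengths equal and cancelling L: (α₁ − α₂)ΔT = P/(A₁E₁) + P/(A₂E₂).
|α₁ − α₂|·ΔT = 4.1×10⁻⁶ × 158 = 0.0006478.
1/(A₁E₁) + 1/(A₂E₂) = 1/(245×110×10³) + 1/(1600×203×10³) = 4.018×10⁻⁸ N⁻¹.
So P = 0.0006478 / 4.018×10⁻⁸ = 16.12 kN.

P ≈ 16.1 kN (tensile in the copper)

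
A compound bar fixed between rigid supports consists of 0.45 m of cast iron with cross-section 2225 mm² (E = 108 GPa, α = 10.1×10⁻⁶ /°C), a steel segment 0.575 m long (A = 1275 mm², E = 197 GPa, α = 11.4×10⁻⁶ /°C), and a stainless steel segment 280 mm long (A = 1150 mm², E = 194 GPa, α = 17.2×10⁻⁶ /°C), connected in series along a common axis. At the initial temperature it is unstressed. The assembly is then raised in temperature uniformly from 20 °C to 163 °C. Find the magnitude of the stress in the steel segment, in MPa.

σ ≈ 330 MPa (compressive)

With the walls removed the bar would change length by δ_free = Σ αᵢΔT Lᵢ = 10.1×10⁻⁶×143×450 + 11.4×10⁻⁶×143×575 + 17.2×10⁻⁶×143×280 = 2.276 mm.
The walls prevent any net length change, so an axial force P (same in every segment) develops. Compatibility: P · Σ Lᵢ/(AᵢEᵢ) = δ_free.
The series flexibility is Σ Lᵢ/(AᵢEᵢ) = 450/(2225×108×10³) + 575/(1275×197×10³) + 280/(1150×194×10³) = 5.417×10⁻⁶ mm/N.
So P = 2.276 / 5.417×10⁻⁶ = 420.2 kN, compressive.
σ_{steel} = P / A = 420200 / 1275 = 329.5 MPa.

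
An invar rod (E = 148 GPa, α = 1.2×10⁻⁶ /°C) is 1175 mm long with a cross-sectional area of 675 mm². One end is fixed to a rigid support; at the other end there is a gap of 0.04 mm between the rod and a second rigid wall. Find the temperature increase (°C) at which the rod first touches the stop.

Contact occurs when the free expansion equals the gap: αΔT L = 0.04 mm.
So ΔT = g/(αL) = 0.04/(1.2×10⁻⁶ × 1175) = 28.37 °C.

ΔT ≈ 28.4 °C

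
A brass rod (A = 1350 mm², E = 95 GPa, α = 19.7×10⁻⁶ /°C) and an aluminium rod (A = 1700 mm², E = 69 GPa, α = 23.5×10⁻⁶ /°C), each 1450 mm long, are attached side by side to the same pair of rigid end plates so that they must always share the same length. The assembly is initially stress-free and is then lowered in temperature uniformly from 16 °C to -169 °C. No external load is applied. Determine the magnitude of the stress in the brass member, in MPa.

σ ≈ 31.9 MPa (compressive)

Equilibrium of a rigid end plate with no external load gives equal and opposite internal forces ±P in the two members. Since α_{aluminium} > α_{brass}, cooling drives the aluminium into tension and the brass into compression.
Setting the final lengths equal and cancelling L: (α₁ − α₂)ΔT = P/(A₁E₁) + P/(A₂E₂).
|α₁ − α₂|·ΔT = 3.8×10⁻⁶ × 185 = 0.000703.
1/(A₁E₁) + 1/(A₂E₂) = 1/(1350×95×10³) + 1/(1700×69×10³) = 1.632×10⁻⁸ N⁻¹.
P = 0.000703 / 1.632×10⁻⁸ = 43070 N = 43.07 kN.
σ_{brass} = P/A₁ = 43070/1350 = 31.9 MPa, compressive.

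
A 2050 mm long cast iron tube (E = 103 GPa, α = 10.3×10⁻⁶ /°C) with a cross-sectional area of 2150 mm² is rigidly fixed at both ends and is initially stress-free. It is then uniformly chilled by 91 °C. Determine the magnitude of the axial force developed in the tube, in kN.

P ≈ 208 kN (tensile)

The ends cannot move, so σ = EαΔT = 103×10³ × 10.3×10⁻⁶ × 91 = 96.54 MPa.
P = AEαΔT = 2150 × 103×10³ × 10.3×10⁻⁶ × 91 = 207.6 kN (tensile).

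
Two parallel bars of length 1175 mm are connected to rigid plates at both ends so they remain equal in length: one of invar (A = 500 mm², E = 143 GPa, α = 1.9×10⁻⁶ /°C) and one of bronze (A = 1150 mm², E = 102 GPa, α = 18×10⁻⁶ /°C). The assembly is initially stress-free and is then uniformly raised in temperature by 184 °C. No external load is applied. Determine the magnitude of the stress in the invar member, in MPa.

σ ≈ 263 MPa (tensile)

Both members must finish at the same length. With the larger α, the bronze tends to over-expand; the plates restrain it, putting the bronze in compression and the invar in tension. With no external load the two internal forces are equal and opposite, magnitude P.
Compatibility of the two members (thermal + elastic change equal): (α₁ − α₂)ΔT = P·[1/(A₁E₁) + 1/(A₂E₂)].
|α₁ − α₂|·ΔT = 16.1×10⁻⁶ × 184 = 0.002962.
1/(A₁E₁) + 1/(A₂E₂) = 1/(500×143×10³) + 1/(1150×102×10³) = 2.251×10⁻⁸ N⁻¹.
P = 0.002962 / 2.251×10⁻⁸ = 131600 N = 131.6 kN.
σ_{invar} = P/A₁ = 131600/500 = 263.2 MPa, tensile.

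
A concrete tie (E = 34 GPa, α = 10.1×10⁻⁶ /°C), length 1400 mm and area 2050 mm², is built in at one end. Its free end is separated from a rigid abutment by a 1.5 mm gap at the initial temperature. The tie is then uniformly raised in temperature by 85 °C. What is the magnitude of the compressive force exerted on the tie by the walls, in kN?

If the wall were absent the tie would grow by αΔT L = 10.1×10⁻⁶ × 85 × 1400 = 1.202 mm.
Since δ_free = 1.2 mm is less than the 1.5 mm gap, the tie never touches the wall. No axial force develops.

P ≈ 0 kN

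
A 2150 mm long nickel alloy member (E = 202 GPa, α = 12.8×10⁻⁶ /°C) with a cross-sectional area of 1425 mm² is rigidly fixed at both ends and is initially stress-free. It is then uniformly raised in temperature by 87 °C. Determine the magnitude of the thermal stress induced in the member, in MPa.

σ ≈ 225 MPa (compressive)

Because both ends are immovable the net strain is zero, and the suppressed thermal strain is αΔT = 12.8×10⁻⁶ × 87 = 1113.6×10⁻⁶.
Hence σ = E·αΔT = 202×10³ × 1113.6×10⁻⁶ = 224.9 MPa, compressive.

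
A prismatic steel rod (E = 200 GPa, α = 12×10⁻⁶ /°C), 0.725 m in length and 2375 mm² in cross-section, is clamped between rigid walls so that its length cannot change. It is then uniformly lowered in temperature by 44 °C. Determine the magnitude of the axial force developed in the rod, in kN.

P ≈ 251 kN (tensile)

The ends cannot move, so σ = EαΔT = 200×10³ × 12×10⁻⁶ × 44 = 105.6 MPa.
Axial force P = σA = 105.6 × 2375 = 250800 N = 250.8 kN, tensile.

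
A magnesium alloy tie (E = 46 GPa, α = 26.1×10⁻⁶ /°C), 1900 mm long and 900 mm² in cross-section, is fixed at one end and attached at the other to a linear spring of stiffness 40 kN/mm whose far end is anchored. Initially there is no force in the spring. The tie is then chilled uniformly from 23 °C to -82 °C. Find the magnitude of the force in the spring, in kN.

P ≈ 73.4 kN

Free thermal contraction: δ_free = αΔT L = 26.1×10⁻⁶ × 105 × 1900 = 5.207 mm.
Let P be the tensile force in the spring. The tie extends elastically by PL/(AE) and the spring stretches by P/k; together these equal δ_free.
P [ L/(AE) + 1/k ] = δ_free → P [ 1900/(900×46×10³) + 1/(40×10³) ] = 5.207.
P = 5.207 / 7.089×10⁻⁵ = 73450 N.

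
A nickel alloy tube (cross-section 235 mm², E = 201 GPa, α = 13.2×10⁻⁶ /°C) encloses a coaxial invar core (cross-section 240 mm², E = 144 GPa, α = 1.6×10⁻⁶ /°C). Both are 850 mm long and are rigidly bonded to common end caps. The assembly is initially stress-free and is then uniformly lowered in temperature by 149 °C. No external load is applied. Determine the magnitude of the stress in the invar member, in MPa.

σ ≈ 144 MPa (compressive)

The nickel alloy has the larger α, so on cooling it would change length more than the invar if both were free. The rigid plates force a common final length, so the nickel alloy is put into tension and the invar into compression, with equal and opposite forces P (no external load).
Equating the net (thermal + elastic) strains gives |α₁ − α₂|·ΔT = P·[1/(A₁E₁) + 1/(A₂E₂)].
|α₁ − α₂|·ΔT = 11.6×10⁻⁶ × 149 = 0.001728.
1/(A₁E₁) + 1/(A₂E₂) = 1/(235×201×10³) + 1/(240×144×10³) = 5.011×10⁻⁸ N⁻¹.
So P = 0.001728 / 5.011×10⁻⁸ = 34.49 kN.
σ_{invar} = P/A₂ = 34490/240 = 143.7 MPa, compressive.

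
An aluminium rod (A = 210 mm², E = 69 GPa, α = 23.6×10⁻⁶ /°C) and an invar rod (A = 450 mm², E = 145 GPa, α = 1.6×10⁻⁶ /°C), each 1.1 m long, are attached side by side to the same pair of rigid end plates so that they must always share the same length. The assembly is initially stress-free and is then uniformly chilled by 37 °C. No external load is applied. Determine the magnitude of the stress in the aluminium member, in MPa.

σ ≈ 46 MPa (tensile)

Equilibrium of a rigid end plate with no external load gives equal and opposite internal forces ±P in the two members. Since α_{aluminium} > α_{invar}, cooling drives the aluminium into tension and the invar into compression.
Setting the final lengths equal and cancelling L: (α₁ − α₂)ΔT = P/(A₁E₁) + P/(A₂E₂).
|α₁ − α₂|·ΔT = 22×10⁻⁶ × 37 = 0.000814.
1/(A₁E₁) + 1/(A₂E₂) = 1/(210×69×10³) + 1/(450×145×10³) = 8.434×10⁻⁸ N⁻¹.
P = 0.000814 / 8.434×10⁻⁸ = 9652 N = 9.652 kN.
σ_{aluminium} = P/A₁ = 9652/210 = 45.96 MPa, tensile.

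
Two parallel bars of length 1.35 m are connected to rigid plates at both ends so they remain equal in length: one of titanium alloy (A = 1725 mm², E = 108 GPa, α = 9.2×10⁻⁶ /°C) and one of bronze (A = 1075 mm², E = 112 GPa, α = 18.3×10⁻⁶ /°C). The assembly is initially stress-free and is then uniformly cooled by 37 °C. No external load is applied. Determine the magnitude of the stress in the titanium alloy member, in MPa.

Both members must finish at the same length. With the larger α, the bronze tends to over-contract; the plates restrain it, putting the bronze in tension and the titanium alloy in compression. With no external load the two internal forces are equal and opposite, magnitude P.
Compatibility of the two members (thermal + elastic change equal): (α₁ − α₂)ΔT = P·[1/(A₁E₁) + 1/(A₂E₂)].
|α₁ − α₂|·ΔT = 9.1×10⁻⁶ × 37 = 0.0003367.
1/(A₁E₁) + 1/(A₂E₂) = 1/(1725×108×10³) + 1/(1075×112×10³) = 1.367×10⁻⁸ N⁻¹.
So P = 0.0003367 / 1.367×10⁻⁸ = 24.62 kN.
σ_{titanium alloy} = P/A₁ = 24620/1725 = 14.28 MPa, compressive.

σ ≈ 14.3 MPa (compressive)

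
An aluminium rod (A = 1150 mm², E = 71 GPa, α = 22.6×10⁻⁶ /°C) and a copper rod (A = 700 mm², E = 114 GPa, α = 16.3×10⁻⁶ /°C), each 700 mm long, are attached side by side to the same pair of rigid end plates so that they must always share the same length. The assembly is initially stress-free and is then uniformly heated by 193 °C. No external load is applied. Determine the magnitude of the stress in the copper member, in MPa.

σ ≈ 70.1 MPa (tensile)

The aluminium has the larger α, so on heating it would change length more than the copper if both were free. The rigid plates force a common final length, so the aluminium is put into compression and the copper into tension, with equal and opposite forces P (no external load).
Equating the net (thermal + elastic) strains gives |α₁ − α₂|·ΔT = P·[1/(A₁E₁) + 1/(A₂E₂)].
|α₁ − α₂|·ΔT = 6.3×10⁻⁶ × 193 = 0.001216.
1/(A₁E₁) + 1/(A₂E₂) = 1/(1150×71×10³) + 1/(700×114×10³) = 2.478×10⁻⁸ N⁻¹.
So P = 0.001216 / 2.478×10⁻⁸ = 49.07 kN.
σ_{copper} = P/A₂ = 49070/700 = 70.1 MPa, tensile.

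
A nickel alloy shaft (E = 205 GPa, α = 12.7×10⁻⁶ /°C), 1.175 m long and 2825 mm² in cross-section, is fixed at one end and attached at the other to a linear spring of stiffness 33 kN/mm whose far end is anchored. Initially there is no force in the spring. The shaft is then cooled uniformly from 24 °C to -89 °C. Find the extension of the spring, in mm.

The unrestrained thermal change is αΔT L = 12.7×10⁻⁶ × 113 × 1175 = 1.686 mm.
Let P be the tensile force in the spring. The shaft extends elastically by PL/(AE) and the spring stretches by P/k; together these equal δ_free.
So P = δ_free / [L/(AE) + 1/k] = 1.686 / [ 1175/(2825×205×10³) + 1/(33×10³) ].
P = 1.686 / 3.233×10⁻⁵ = 52150 N.
Spring extension = P/k = 52150/(33×10³) = 1.58 mm.

δ ≈ 1.58 mm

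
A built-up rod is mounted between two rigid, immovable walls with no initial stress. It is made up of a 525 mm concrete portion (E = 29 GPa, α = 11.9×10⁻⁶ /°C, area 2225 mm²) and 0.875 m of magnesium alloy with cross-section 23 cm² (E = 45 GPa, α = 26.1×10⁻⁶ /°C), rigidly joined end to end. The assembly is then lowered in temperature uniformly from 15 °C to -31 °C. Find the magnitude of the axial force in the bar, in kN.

P ≈ 80.6 kN (tensile)

If the supports were absent, the total length change would be Σ αᵢΔT Lᵢ = 11.9×10⁻⁶×46×525 + 26.1×10⁻⁶×46×875 = 1.338 mm.
The walls prevent any net length change, so an axial force P (same in every segment) develops. Compatibility: P · Σ Lᵢ/(AᵢEᵢ) = δ_free.
The series flexibility is Σ Lᵢ/(AᵢEᵢ) = 525/(2225×29×10³) + 875/(2300×45×10³) = 1.659×10⁻⁵ mm/N.
Hence P = δ_free / Σ(L/AE) = 1.338/1.659×10⁻⁵ = 80.64 kN (tensile).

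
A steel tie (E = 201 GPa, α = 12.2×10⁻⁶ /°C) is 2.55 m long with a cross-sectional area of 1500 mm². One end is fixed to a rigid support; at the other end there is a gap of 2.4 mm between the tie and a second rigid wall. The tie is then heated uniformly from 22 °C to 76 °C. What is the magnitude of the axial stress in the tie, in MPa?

If the wall were absent the tie would grow by αΔT L = 12.2×10⁻⁶ × 54 × 2550 = 1.68 mm.
Since δ_free = 1.68 mm is less than the 2.4 mm gap, the tie never touches the wall. No axial force develops.

σ ≈ 0 MPa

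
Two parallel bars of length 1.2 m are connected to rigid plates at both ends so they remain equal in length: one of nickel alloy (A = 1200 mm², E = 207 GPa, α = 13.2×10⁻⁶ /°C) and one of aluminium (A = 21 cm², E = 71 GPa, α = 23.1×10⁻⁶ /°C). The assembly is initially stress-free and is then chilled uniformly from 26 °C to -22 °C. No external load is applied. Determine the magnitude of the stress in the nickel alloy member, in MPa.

The aluminium has the larger α, so on cooling it would change length more than the nickel alloy if both were free. The rigid plates force a common final length, so the aluminium is put into tension and the nickel alloy into compression, with equal and opposite forces P (no external load).
Equating the net (thermal + elastic) strains gives |α₁ − α₂|·ΔT = P·[1/(A₁E₁) + 1/(A₂E₂)].
|α₁ − α₂|·ΔT = 9.9×10⁻⁶ × 48 = 0.0004752.
1/(A₁E₁) + 1/(A₂E₂) = 1/(1200×207×10³) + 1/(2100×71×10³) = 1.073×10⁻⁸ N⁻¹.
So P = 0.0004752 / 1.073×10⁻⁸ = 44.28 kN.
σ_{nickel alloy} = P/A₁ = 44280/1200 = 36.9 MPa, compressive.

σ ≈ 36.9 MPa (compressive)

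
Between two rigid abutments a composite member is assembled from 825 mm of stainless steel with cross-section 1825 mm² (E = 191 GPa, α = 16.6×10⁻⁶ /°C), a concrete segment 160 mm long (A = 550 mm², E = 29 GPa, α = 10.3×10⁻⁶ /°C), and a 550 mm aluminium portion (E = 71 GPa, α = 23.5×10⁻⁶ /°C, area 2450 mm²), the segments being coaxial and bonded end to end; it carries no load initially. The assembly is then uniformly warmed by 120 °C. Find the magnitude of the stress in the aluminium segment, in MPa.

σ ≈ 89 MPa (compressive)

Free thermal expansion of the whole bar: Σ αᵢΔT Lᵢ = 16.6×10⁻⁶×120×825 + 10.3×10⁻⁶×120×160 + 23.5×10⁻⁶×120×550 = 3.392 mm.
The rigid supports impose zero overall length change; the single axial force P common to all segments must satisfy P Σ Lᵢ/(AᵢEᵢ) = δ_free.
The series flexibility is Σ Lᵢ/(AᵢEᵢ) = 825/(1825×191×10³) + 160/(550×29×10³) + 550/(2450×71×10³) = 1.556×10⁻⁵ mm/N.
P = 3.392 / 1.556×10⁻⁵ = 218000 N = 218 kN, compressive.
σ_{aluminium} = P / A = 218000 / 2450 = 88.98 MPa.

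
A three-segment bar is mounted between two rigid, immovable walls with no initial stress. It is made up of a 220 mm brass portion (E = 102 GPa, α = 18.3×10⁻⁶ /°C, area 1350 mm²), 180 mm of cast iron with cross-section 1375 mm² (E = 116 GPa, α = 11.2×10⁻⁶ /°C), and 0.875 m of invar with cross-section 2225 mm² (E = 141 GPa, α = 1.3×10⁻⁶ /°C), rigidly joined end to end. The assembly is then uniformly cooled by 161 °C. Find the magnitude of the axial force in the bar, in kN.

Free thermal contraction of the whole bar: Σ αᵢΔT Lᵢ = 18.3×10⁻⁶×161×220 + 11.2×10⁻⁶×161×180 + 1.3×10⁻⁶×161×875 = 1.156 mm.
The walls prevent any net length change, so an axial force P (same in every segment) develops. Compatibility: P · Σ Lᵢ/(AᵢEᵢ) = δ_free.
The series flexibility is Σ Lᵢ/(AᵢEᵢ) = 220/(1350×102×10³) + 180/(1375×116×10³) + 875/(2225×141×10³) = 5.515×10⁻⁶ mm/N.
So P = 1.156 / 5.515×10⁻⁶ = 209.6 kN, tensile.

P ≈ 210 kN (tensile)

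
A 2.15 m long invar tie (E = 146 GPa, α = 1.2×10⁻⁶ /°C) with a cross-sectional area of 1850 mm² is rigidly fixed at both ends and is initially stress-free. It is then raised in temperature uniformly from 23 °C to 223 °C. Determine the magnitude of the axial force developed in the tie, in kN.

The ends cannot move, so σ = EαΔT = 146×10³ × 1.2×10⁻⁶ × 200 = 35.04 MPa.
P = AEαΔT = 1850 × 146×10³ × 1.2×10⁻⁶ × 200 = 64.82 kN (compressive).

P ≈ 64.8 kN (compressive)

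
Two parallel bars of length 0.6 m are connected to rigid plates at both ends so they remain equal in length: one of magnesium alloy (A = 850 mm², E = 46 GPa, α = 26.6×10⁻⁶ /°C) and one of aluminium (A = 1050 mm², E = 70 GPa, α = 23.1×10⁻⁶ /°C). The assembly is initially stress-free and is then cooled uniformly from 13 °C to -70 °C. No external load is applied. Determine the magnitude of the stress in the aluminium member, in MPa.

σ ≈ 7.06 MPa (compressive)

Equilibrium of a rigid end plate with no external load gives equal and opposite internal forces ±P in the two members. Since α_{magnesium alloy} > α_{aluminium}, cooling drives the magnesium alloy into tension and the aluminium into compression.
Equating the net (thermal + elastic) strains gives |α₁ − α₂|·ΔT = P·[1/(A₁E₁) + 1/(A₂E₂)].
|α₁ − α₂|·ΔT = 3.5×10⁻⁶ × 83 = 0.0002905.
1/(A₁E₁) + 1/(A₂E₂) = 1/(850×46×10³) + 1/(1050×70×10³) = 3.918×10⁻⁸ N⁻¹.
P = 0.0002905 / 3.918×10⁻⁸ = 7414 N = 7.414 kN.
σ_{aluminium} = P/A₂ = 7414/1050 = 7.061 MPa, compressive.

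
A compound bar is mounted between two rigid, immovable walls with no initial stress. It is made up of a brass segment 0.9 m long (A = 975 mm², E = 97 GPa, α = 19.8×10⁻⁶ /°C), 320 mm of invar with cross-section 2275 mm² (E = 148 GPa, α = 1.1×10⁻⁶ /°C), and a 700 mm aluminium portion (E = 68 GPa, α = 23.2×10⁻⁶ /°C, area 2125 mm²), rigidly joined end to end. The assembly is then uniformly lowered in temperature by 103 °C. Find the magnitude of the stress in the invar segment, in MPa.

σ ≈ 102 MPa (tensile)

Free thermal contraction of the whole bar: Σ αᵢΔT Lᵢ = 19.8×10⁻⁶×103×900 + 1.1×10⁻⁶×103×320 + 23.2×10⁻⁶×103×700 = 3.544 mm.
The walls prevent any net length change, so an axial force P (same in every segment) develops. Compatibility: P · Σ Lᵢ/(AᵢEᵢ) = δ_free.
The series flexibility is Σ Lᵢ/(AᵢEᵢ) = 900/(975×97×10³) + 320/(2275×148×10³) + 700/(2125×68×10³) = 1.531×10⁻⁵ mm/N.
P = 3.544 / 1.531×10⁻⁵ = 231500 N = 231.5 kN, tensile.
σ_{invar} = P / A = 231500 / 2275 = 101.8 MPa.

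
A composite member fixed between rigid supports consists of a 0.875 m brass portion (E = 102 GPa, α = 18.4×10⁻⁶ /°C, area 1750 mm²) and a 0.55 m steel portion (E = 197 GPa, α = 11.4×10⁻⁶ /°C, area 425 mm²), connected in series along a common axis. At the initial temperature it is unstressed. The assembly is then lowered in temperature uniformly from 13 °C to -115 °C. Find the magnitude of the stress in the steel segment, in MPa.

If the supports were absent, the total length change would be Σ αᵢΔT Lᵢ = 18.4×10⁻⁶×128×875 + 11.4×10⁻⁶×128×550 = 2.863 mm.
The walls prevent any net length change, so an axial force P (same in every segment) develops. Compatibility: P · Σ Lᵢ/(AᵢEᵢ) = δ_free.
The series flexibility is Σ Lᵢ/(AᵢEᵢ) = 875/(1750×102×10³) + 550/(425×197×10³) = 1.147×10⁻⁵ mm/N.
P = 2.863 / 1.147×10⁻⁵ = 249600 N = 249.6 kN, tensile.
σ_{steel} = P / A = 249600 / 425 = 587.3 MPa.

σ ≈ 587 MPa (tensile)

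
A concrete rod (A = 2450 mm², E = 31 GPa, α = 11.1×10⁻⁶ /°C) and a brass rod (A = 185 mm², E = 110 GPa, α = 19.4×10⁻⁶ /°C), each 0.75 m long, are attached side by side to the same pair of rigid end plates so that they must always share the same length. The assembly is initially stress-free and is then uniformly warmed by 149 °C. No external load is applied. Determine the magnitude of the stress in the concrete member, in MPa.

σ ≈ 8.1 MPa (tensile)

The brass has the larger α, so on heating it would change length more than the concrete if both were free. The rigid plates force a common final length, so the brass is put into compression and the concrete into tension, with equal and opposite forces P (no external load).
Equating the net (thermal + elastic) strains gives |α₁ − α₂|·ΔT = P·[1/(A₁E₁) + 1/(A₂E₂)].
|α₁ − α₂|·ΔT = 8.3×10⁻⁶ × 149 = 0.001237.
1/(A₁E₁) + 1/(A₂E₂) = 1/(2450×31×10³) + 1/(185×110×10³) = 6.231×10⁻⁸ N⁻¹.
So P = 0.001237 / 6.231×10⁻⁸ = 19.85 kN.
σ_{concrete} = P/A₁ = 19850/2450 = 8.101 MPa, tensile.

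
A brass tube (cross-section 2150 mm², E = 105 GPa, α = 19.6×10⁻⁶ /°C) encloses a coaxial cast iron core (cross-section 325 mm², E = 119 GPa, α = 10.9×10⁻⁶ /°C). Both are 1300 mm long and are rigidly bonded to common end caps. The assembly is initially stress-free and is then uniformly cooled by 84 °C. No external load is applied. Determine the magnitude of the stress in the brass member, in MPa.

Both members must finish at the same length. With the larger α, the brass tends to over-contract; the plates restrain it, putting the brass in tension and the cast iron in compression. With no external load the two internal forces are equal and opposite, magnitude P.
Equating the net (thermal + elastic) strains gives |α₁ − α₂|·ΔT = P·[1/(A₁E₁) + 1/(A₂E₂)].
|α₁ − α₂|·ΔT = 8.7×10⁻⁶ × 84 = 0.0007308.
1/(A₁E₁) + 1/(A₂E₂) = 1/(2150×105×10³) + 1/(325×119×10³) = 3.029×10⁻⁸ N⁻¹.
P = 0.0007308 / 3.029×10⁻⁸ = 24130 N = 24.13 kN.
σ_{brass} = P/A₁ = 24130/2150 = 11.22 MPa, tensile.

σ ≈ 11.2 MPa (tensile)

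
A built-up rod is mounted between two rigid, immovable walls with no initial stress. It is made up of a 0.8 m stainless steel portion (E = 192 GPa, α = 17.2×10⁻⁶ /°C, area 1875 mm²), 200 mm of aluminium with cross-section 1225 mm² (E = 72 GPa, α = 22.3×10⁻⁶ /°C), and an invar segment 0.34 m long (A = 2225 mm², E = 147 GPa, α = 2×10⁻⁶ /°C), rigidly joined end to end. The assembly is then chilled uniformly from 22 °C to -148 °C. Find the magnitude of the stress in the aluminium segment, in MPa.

σ ≈ 474 MPa (tensile)

If the supports were absent, the total length change would be Σ αᵢΔT Lᵢ = 17.2×10⁻⁶×170×800 + 22.3×10⁻⁶×170×200 + 2×10⁻⁶×170×340 = 3.213 mm.
The rigid supports impose zero overall length change; the single axial force P common to all segments must satisfy P Σ Lᵢ/(AᵢEᵢ) = δ_free.
Σ Lᵢ/(AᵢEᵢ) = 800/(1875×192×10³) + 200/(1225×72×10³) + 340/(2225×147×10³) = 5.529×10⁻⁶ mm/N.
So P = 3.213 / 5.529×10⁻⁶ = 581.1 kN, tensile.
σ_{aluminium} = P / A = 581100 / 1225 = 474.4 MPa.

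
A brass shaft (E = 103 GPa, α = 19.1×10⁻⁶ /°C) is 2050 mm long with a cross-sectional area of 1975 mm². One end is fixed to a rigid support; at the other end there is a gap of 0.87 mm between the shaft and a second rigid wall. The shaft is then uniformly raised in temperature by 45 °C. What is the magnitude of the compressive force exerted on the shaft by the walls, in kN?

Unrestrained expansion: δ_free = αΔT L = 19.1×10⁻⁶ × 45 × 2050 = 1.762 mm.
The gap closes (δ_free > 0.87 mm) and the wall then resists a further 1.762 − 0.87 = 0.892 mm of expansion.
That suppressed elongation corresponds to σ = E·Δ/L = 103×10³ × 0.892/2050 = 44.82 MPa.
P = σA = 44.82 × 1975 = 88.51 kN.

P ≈ 88.5 kN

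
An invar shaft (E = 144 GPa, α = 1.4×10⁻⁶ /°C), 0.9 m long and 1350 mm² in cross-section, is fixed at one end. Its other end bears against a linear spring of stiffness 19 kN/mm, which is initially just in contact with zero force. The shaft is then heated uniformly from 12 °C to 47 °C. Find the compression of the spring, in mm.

δ ≈ 0.0405 mm

If the spring were absent the shaft would lengthen by αΔT L = 1.4×10⁻⁶ × 35 × 900 = 0.0441 mm.
Let P be the compressive force at the spring. The shaft shortens elastically by PL/(AE) and the spring compresses by P/k; together these equal δ_free.
P [ L/(AE) + 1/k ] = δ_free → P [ 900/(1350×144×10³) + 1/(19×10³) ] = 0.0441.
P = 0.0441 / 5.726×10⁻⁵ = 770.2 N.
Spring compression = P/k = 770.2/(19×10³) = 0.04053 mm.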